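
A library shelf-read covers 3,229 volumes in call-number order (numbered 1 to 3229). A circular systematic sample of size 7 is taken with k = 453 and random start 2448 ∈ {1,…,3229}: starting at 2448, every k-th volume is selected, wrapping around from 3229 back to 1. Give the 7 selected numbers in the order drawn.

2448, 2901, 125, 578, 1031, 1484, 1937

Selection 1: 2448
Selection 2: 2448 + 453 = 2901
Selection 3: 2901 + 453 = 3354 → 3354 − 3229 = 125
Selection 4: 125 + 453 = 578
Selection 5: 578 + 453 = 1031
Selection 6: 1031 + 453 = 1484
Selection 7: 1484 + 453 = 1937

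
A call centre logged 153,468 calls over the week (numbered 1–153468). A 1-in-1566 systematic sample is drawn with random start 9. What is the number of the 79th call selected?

k = 1566
79th selection = r + (79−1)·k = 9 + 78×1566 = 9 + 122148 = 122157

122157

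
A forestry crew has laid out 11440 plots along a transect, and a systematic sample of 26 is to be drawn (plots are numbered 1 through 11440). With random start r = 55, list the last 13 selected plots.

k = N/n = 11440/26 = 440
14th selection = 55 + 13×440 = 5775
15th: 5775 + 440 = 6215
16th: 6215 + 440 = 6655
17th: 6655 + 440 = 7095
18th: 7095 + 440 = 7535
19th: 7535 + 440 = 7975
20th: 7975 + 440 = 8415
21st: 8415 + 440 = 8855
22nd: 8855 + 440 = 9295
23rd: 9295 + 440 = 9735
24th: 9735 + 440 = 10175
25th: 10175 + 440 = 10615
26th: 10615 + 440 = 11055

5775, 6215, 6655, 7095, 7535, 7975, 8415, 8855, 9295, 9735, 10175, 10615, 11055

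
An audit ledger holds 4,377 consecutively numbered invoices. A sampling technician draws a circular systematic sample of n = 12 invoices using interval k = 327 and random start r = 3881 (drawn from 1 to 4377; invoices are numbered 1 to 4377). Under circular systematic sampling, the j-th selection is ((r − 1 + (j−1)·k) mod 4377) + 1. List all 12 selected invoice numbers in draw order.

Selection 1: 3881
Selection 2: 3881 + 327 = 4208
Selection 3: 4208 + 327 = 4535 → 4535 − 4377 = 158
Selection 4: 158 + 327 = 485
Selection 5: 485 + 327 = 812
Selection 6: 812 + 327 = 1139
Selection 7: 1139 + 327 = 1466
Selection 8: 1466 + 327 = 1793
Selection 9: 1793 + 327 = 2120
Selection 10: 2120 + 327 = 2447
Selection 11: 2447 + 327 = 2774
Selection 12: 2774 + 327 = 3101

3881, 4208, 158, 485, 812, 1139, 1466, 1793, 2120, 2447, 2774, 3101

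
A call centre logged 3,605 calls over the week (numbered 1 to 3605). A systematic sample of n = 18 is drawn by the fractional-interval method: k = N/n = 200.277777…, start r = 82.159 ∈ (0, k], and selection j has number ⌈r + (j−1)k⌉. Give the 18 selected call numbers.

j=1: r + 0k = 82.159 → ⌈·⌉ = 83
j=2: r + 1k = 282.436777… → ⌈·⌉ = 283
j=3: r + 2k = 482.714555… → ⌈·⌉ = 483
j=4: r + 3k = 682.992333… → ⌈·⌉ = 683
j=5: r + 4k = 883.270111… → ⌈·⌉ = 884
j=6: r + 5k = 1083.547888… → ⌈·⌉ = 1084
j=7: r + 6k = 1283.825666… → ⌈·⌉ = 1284
j=8: r + 7k = 1484.103444… → ⌈·⌉ = 1485
j=9: r + 8k = 1684.381222… → ⌈·⌉ = 1685
j=10: r + 9k = 1884.659 → ⌈·⌉ = 1885
j=11: r + 10k = 2084.936777… → ⌈·⌉ = 2085
j=12: r + 11k = 2285.214555… → ⌈·⌉ = 2286
j=13: r + 12k = 2485.492333… → ⌈·⌉ = 2486
j=14: r + 13k = 2685.770111… → ⌈·⌉ = 2686
j=15: r + 14k = 2886.047888… → ⌈·⌉ = 2887
j=16: r + 15k = 3086.325666… → ⌈·⌉ = 3087
j=17: r + 16k = 3286.603444… → ⌈·⌉ = 3287
j=18: r + 17k = 3486.881222… → ⌈·⌉ = 3487

83, 283, 483, 683, 884, 1084, 1284, 1485, 1685, 1885, 2085, 2286, 2486, 2686, 2887, 3087, 3287, 3487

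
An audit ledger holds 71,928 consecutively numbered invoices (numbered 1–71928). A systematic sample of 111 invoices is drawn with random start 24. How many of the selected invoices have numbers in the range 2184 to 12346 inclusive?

16

k = 71928/111 = 648
First selection ≥ 2184: 24 + ⌈(2184−24)/648⌉·648 = 24 + 4×648 = 2616
Last selection ≤ 12346: 24 + ⌊(12346−24)/648⌋·648 = 24 + 19×648 = 12336
Count = 19 − 4 + 1 = 16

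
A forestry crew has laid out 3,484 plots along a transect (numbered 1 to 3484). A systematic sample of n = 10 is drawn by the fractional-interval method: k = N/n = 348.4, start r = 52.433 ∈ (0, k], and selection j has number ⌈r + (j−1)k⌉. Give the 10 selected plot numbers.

j=1: r + 0k = 52.433 → ⌈·⌉ = 53
j=2: r + 1k = 400.833 → ⌈·⌉ = 401
j=3: r + 2k = 749.233 → ⌈·⌉ = 750
j=4: r + 3k = 1097.633 → ⌈·⌉ = 1098
j=5: r + 4k = 1446.033 → ⌈·⌉ = 1447
j=6: r + 5k = 1794.433 → ⌈·⌉ = 1795
j=7: r + 6k = 2142.833 → ⌈·⌉ = 2143
j=8: r + 7k = 2491.233 → ⌈·⌉ = 2492
j=9: r + 8k = 2839.633 → ⌈·⌉ = 2840
j=10: r + 9k = 3188.033 → ⌈·⌉ = 3189

53, 401, 750, 1098, 1447, 1795, 2143, 2492, 2840, 3189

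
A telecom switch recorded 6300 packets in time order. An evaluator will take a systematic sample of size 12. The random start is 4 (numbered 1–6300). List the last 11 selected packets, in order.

k = N/n = 6300/12 = 525
2nd selection = 4 + 1×525 = 529
3rd: 529 + 525 = 1054
4th: 1054 + 525 = 1579
5th: 1579 + 525 = 2104
6th: 2104 + 525 = 2629
7th: 2629 + 525 = 3154
8th: 3154 + 525 = 3679
9th: 3679 + 525 = 4204
10th: 4204 + 525 = 4729
11th: 4729 + 525 = 5254
12th: 5254 + 525 = 5779

529, 1054, 1579, 2104, 2629, 3154, 3679, 4204, 4729, 5254, 5779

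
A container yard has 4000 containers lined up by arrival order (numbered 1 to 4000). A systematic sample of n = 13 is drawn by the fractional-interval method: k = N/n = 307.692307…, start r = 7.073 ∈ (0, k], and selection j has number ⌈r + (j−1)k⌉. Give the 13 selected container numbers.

8, 315, 623, 931, 1238, 1546, 1854, 2161, 2469, 2777, 3084, 3392, 3700

j=1: r + 0k = 7.073 → ⌈·⌉ = 8
j=2: r + 1k = 314.765307… → ⌈·⌉ = 315
j=3: r + 2k = 622.457615… → ⌈·⌉ = 623
j=4: r + 3k = 930.149923… → ⌈·⌉ = 931
j=5: r + 4k = 1237.842230… → ⌈·⌉ = 1238
j=6: r + 5k = 1545.534538… → ⌈·⌉ = 1546
j=7: r + 6k = 1853.226846… → ⌈·⌉ = 1854
j=8: r + 7k = 2160.919153… → ⌈·⌉ = 2161
j=9: r + 8k = 2468.611461… → ⌈·⌉ = 2469
j=10: r + 9k = 2776.303769… → ⌈·⌉ = 2777
j=11: r + 10k = 3083.996076… → ⌈·⌉ = 3084
j=12: r + 11k = 3391.688384… → ⌈·⌉ = 3392
j=13: r + 12k = 3699.380692… → ⌈·⌉ = 3700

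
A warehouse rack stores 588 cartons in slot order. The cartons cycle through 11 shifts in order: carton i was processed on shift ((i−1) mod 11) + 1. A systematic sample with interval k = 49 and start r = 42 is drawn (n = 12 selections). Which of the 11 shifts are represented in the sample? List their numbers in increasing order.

1, 2, 3, 4, 5, 6, 7, 8, 9, 10, 11

Consecutive selections differ by k = 49, so their shift numbers differ by 49 mod 11 = 5.
gcd(49, 11) = 1, so the sample visits 11/1 = 11 distinct residues mod 11.
Start 42 is shift 9; the shifts hit are 1, 2, 3, 4, 5, 6, 7, 8, 9, 10, 11.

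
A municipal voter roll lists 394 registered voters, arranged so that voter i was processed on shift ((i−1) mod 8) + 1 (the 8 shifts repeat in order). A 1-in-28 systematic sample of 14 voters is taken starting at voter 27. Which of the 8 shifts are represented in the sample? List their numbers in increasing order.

3, 7

Consecutive selections differ by k = 28, so their shift numbers differ by 28 mod 8 = 4.
gcd(28, 8) = 4, so the sample visits 8/4 = 2 distinct residues mod 8.
Start 27 is shift 3; the shifts hit are 3, 7.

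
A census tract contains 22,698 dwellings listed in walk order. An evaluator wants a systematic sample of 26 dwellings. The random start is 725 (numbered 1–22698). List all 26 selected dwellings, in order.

k = N/n = 22698/26 = 873
dwelling 1: 725
dwelling 2: 725 + 873 = 1598
dwelling 3: 1598 + 873 = 2471
dwelling 4: 2471 + 873 = 3344
dwelling 5: 3344 + 873 = 4217
dwelling 6: 4217 + 873 = 5090
dwelling 7: 5090 + 873 = 5963
dwelling 8: 5963 + 873 = 6836
dwelling 9: 6836 + 873 = 7709
dwelling 10: 7709 + 873 = 8582
dwelling 11: 8582 + 873 = 9455
dwelling 12: 9455 + 873 = 10328
dwelling 13: 10328 + 873 = 11201
dwelling 14: 11201 + 873 = 12074
dwelling 15: 12074 + 873 = 12947
dwelling 16: 12947 + 873 = 13820
dwelling 17: 13820 + 873 = 14693
dwelling 18: 14693 + 873 = 15566
dwelling 19: 15566 + 873 = 16439
dwelling 20: 16439 + 873 = 17312
dwelling 21: 17312 + 873 = 18185
dwelling 22: 18185 + 873 = 19058
dwelling 23: 19058 + 873 = 19931
dwelling 24: 19931 + 873 = 20804
dwelling 25: 20804 + 873 = 21677
dwelling 26: 21677 + 873 = 22550

725, 1598, 2471, 3344, 4217, 5090, 5963, 6836, 7709, 8582, 9455, 10328, 11201, 12074, 12947, 13820, 14693, 15566, 16439, 17312, 18185, 19058, 19931, 20804, 21677, 22550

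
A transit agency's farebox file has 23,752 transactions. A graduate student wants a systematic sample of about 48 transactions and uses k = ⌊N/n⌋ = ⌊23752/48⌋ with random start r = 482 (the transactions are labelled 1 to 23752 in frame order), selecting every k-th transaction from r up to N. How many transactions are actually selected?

48

k = ⌊23752/48⌋ = 494
Achieved size = ⌊(23752 − 482)/494⌋ + 1 = ⌊23270/494⌋ + 1 = 47 + 1 = 48
(last selection: 482 + 47×494 = 23700 ≤ 23752; next would be 24194 > 23752)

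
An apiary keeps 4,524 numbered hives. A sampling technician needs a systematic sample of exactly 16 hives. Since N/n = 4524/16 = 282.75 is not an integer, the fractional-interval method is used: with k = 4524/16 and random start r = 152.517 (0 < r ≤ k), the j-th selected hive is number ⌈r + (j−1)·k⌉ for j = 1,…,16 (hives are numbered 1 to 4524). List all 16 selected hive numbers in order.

153, 436, 719, 1001, 1284, 1567, 1850, 2132, 2415, 2698, 2981, 3263, 3546, 3829, 4112, 4394

j=1: r + 0k = 152.517 → ⌈·⌉ = 153
j=2: r + 1k = 435.267 → ⌈·⌉ = 436
j=3: r + 2k = 718.017 → ⌈·⌉ = 719
j=4: r + 3k = 1000.767 → ⌈·⌉ = 1001
j=5: r + 4k = 1283.517 → ⌈·⌉ = 1284
j=6: r + 5k = 1566.267 → ⌈·⌉ = 1567
j=7: r + 6k = 1849.017 → ⌈·⌉ = 1850
j=8: r + 7k = 2131.767 → ⌈·⌉ = 2132
j=9: r + 8k = 2414.517 → ⌈·⌉ = 2415
j=10: r + 9k = 2697.267 → ⌈·⌉ = 2698
j=11: r + 10k = 2980.017 → ⌈·⌉ = 2981
j=12: r + 11k = 3262.767 → ⌈·⌉ = 3263
j=13: r + 12k = 3545.517 → ⌈·⌉ = 3546
j=14: r + 13k = 3828.267 → ⌈·⌉ = 3829
j=15: r + 14k = 4111.017 → ⌈·⌉ = 4112
j=16: r + 15k = 4393.767 → ⌈·⌉ = 4394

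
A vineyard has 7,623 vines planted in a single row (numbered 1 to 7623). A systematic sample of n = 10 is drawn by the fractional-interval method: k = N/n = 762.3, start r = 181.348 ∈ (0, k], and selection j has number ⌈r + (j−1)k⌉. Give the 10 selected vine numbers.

182, 944, 1706, 2469, 3231, 3993, 4756, 5518, 6280, 7043

j=1: r + 0k = 181.348 → ⌈·⌉ = 182
j=2: r + 1k = 943.648 → ⌈·⌉ = 944
j=3: r + 2k = 1705.948 → ⌈·⌉ = 1706
j=4: r + 3k = 2468.248 → ⌈·⌉ = 2469
j=5: r + 4k = 3230.548 → ⌈·⌉ = 3231
j=6: r + 5k = 3992.848 → ⌈·⌉ = 3993
j=7: r + 6k = 4755.148 → ⌈·⌉ = 4756
j=8: r + 7k = 5517.448 → ⌈·⌉ = 5518
j=9: r + 8k = 6279.748 → ⌈·⌉ = 6280
j=10: r + 9k = 7042.048 → ⌈·⌉ = 7043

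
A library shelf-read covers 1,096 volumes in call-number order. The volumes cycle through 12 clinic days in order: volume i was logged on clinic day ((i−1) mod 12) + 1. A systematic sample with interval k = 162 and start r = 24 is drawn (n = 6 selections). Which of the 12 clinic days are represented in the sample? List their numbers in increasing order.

Consecutive selections differ by k = 162, so their clinic day numbers differ by 162 mod 12 = 6.
gcd(162, 12) = 6, so the sample visits 12/6 = 2 distinct residues mod 12.
Start 24 is clinic day 12; the clinic days hit are 6, 12.

6, 12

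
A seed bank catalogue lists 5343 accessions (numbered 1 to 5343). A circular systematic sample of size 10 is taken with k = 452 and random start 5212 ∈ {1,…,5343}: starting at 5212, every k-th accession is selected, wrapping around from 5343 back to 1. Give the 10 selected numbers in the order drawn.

5212, 321, 773, 1225, 1677, 2129, 2581, 3033, 3485, 3937

Selection 1: 5212
Selection 2: 5212 + 452 = 5664 → 5664 − 5343 = 321
Selection 3: 321 + 452 = 773
Selection 4: 773 + 452 = 1225
Selection 5: 1225 + 452 = 1677
Selection 6: 1677 + 452 = 2129
Selection 7: 2129 + 452 = 2581
Selection 8: 2581 + 452 = 3033
Selection 9: 3033 + 452 = 3485
Selection 10: 3485 + 452 = 3937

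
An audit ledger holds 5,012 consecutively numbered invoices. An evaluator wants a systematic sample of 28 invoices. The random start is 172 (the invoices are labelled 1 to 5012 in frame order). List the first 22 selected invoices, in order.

172, 351, 530, 709, 888, 1067, 1246, 1425, 1604, 1783, 1962, 2141, 2320, 2499, 2678, 2857, 3036, 3215, 3394, 3573, 3752, 3931

k = N/n = 5012/28 = 179
invoice 1: 172
invoice 2: 172 + 179 = 351
invoice 3: 351 + 179 = 530
invoice 4: 530 + 179 = 709
invoice 5: 709 + 179 = 888
invoice 6: 888 + 179 = 1067
invoice 7: 1067 + 179 = 1246
invoice 8: 1246 + 179 = 1425
invoice 9: 1425 + 179 = 1604
invoice 10: 1604 + 179 = 1783
invoice 11: 1783 + 179 = 1962
invoice 12: 1962 + 179 = 2141
invoice 13: 2141 + 179 = 2320
invoice 14: 2320 + 179 = 2499
invoice 15: 2499 + 179 = 2678
invoice 16: 2678 + 179 = 2857
invoice 17: 2857 + 179 = 3036
invoice 18: 3036 + 179 = 3215
invoice 19: 3215 + 179 = 3394
invoice 20: 3394 + 179 = 3573
invoice 21: 3573 + 179 = 3752
invoice 22: 3752 + 179 = 3931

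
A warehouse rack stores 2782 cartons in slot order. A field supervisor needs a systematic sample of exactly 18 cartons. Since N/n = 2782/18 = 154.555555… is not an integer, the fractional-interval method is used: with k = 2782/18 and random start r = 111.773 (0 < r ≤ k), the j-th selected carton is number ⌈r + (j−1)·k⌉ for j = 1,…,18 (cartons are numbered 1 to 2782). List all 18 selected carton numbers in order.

j=1: r + 0k = 111.773 → ⌈·⌉ = 112
j=2: r + 1k = 266.328555… → ⌈·⌉ = 267
j=3: r + 2k = 420.884111… → ⌈·⌉ = 421
j=4: r + 3k = 575.439666… → ⌈·⌉ = 576
j=5: r + 4k = 729.995222… → ⌈·⌉ = 730
j=6: r + 5k = 884.550777… → ⌈·⌉ = 885
j=7: r + 6k = 1039.106333… → ⌈·⌉ = 1040
j=8: r + 7k = 1193.661888… → ⌈·⌉ = 1194
j=9: r + 8k = 1348.217444… → ⌈·⌉ = 1349
j=10: r + 9k = 1502.773 → ⌈·⌉ = 1503
j=11: r + 10k = 1657.328555… → ⌈·⌉ = 1658
j=12: r + 11k = 1811.884111… → ⌈·⌉ = 1812
j=13: r + 12k = 1966.439666… → ⌈·⌉ = 1967
j=14: r + 13k = 2120.995222… → ⌈·⌉ = 2121
j=15: r + 14k = 2275.550777… → ⌈·⌉ = 2276
j=16: r + 15k = 2430.106333… → ⌈·⌉ = 2431
j=17: r + 16k = 2584.661888… → ⌈·⌉ = 2585
j=18: r + 17k = 2739.217444… → ⌈·⌉ = 2740

112, 267, 421, 576, 730, 885, 1040, 1194, 1349, 1503, 1658, 1812, 1967, 2121, 2276, 2431, 2585, 2740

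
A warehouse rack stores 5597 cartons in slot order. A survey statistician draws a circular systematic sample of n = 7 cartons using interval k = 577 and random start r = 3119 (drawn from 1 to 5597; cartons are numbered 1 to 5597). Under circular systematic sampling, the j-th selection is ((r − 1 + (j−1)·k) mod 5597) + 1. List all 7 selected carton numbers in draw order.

3119, 3696, 4273, 4850, 5427, 407, 984

Selection 1: 3119
Selection 2: 3119 + 577 = 3696
Selection 3: 3696 + 577 = 4273
Selection 4: 4273 + 577 = 4850
Selection 5: 4850 + 577 = 5427
Selection 6: 5427 + 577 = 6004 → 6004 − 5597 = 407
Selection 7: 407 + 577 = 984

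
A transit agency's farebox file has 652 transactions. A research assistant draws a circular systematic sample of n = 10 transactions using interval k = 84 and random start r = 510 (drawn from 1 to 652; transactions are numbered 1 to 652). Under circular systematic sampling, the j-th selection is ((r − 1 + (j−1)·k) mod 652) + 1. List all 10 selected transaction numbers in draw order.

510, 594, 26, 110, 194, 278, 362, 446, 530, 614

Selection 1: 510
Selection 2: 510 + 84 = 594
Selection 3: 594 + 84 = 678 → 678 − 652 = 26
Selection 4: 26 + 84 = 110
Selection 5: 110 + 84 = 194
Selection 6: 194 + 84 = 278
Selection 7: 278 + 84 = 362
Selection 8: 362 + 84 = 446
Selection 9: 446 + 84 = 530
Selection 10: 530 + 84 = 614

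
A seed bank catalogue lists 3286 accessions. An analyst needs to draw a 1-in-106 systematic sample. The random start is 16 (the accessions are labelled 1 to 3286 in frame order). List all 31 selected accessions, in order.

accession 1: 16
accession 2: 16 + 106 = 122
accession 3: 122 + 106 = 228
accession 4: 228 + 106 = 334
accession 5: 334 + 106 = 440
accession 6: 440 + 106 = 546
accession 7: 546 + 106 = 652
accession 8: 652 + 106 = 758
accession 9: 758 + 106 = 864
accession 10: 864 + 106 = 970
accession 11: 970 + 106 = 1076
accession 12: 1076 + 106 = 1182
accession 13: 1182 + 106 = 1288
accession 14: 1288 + 106 = 1394
accession 15: 1394 + 106 = 1500
accession 16: 1500 + 106 = 1606
accession 17: 1606 + 106 = 1712
accession 18: 1712 + 106 = 1818
accession 19: 1818 + 106 = 1924
accession 20: 1924 + 106 = 2030
accession 21: 2030 + 106 = 2136
accession 22: 2136 + 106 = 2242
accession 23: 2242 + 106 = 2348
accession 24: 2348 + 106 = 2454
accession 25: 2454 + 106 = 2560
accession 26: 2560 + 106 = 2666
accession 27: 2666 + 106 = 2772
accession 28: 2772 + 106 = 2878
accession 29: 2878 + 106 = 2984
accession 30: 2984 + 106 = 3090
accession 31: 3090 + 106 = 3196

16, 122, 228, 334, 440, 546, 652, 758, 864, 970, 1076, 1182, 1288, 1394, 1500, 1606, 1712, 1818, 1924, 2030, 2136, 2242, 2348, 2454, 2560, 2666, 2772, 2878, 2984, 3090, 3196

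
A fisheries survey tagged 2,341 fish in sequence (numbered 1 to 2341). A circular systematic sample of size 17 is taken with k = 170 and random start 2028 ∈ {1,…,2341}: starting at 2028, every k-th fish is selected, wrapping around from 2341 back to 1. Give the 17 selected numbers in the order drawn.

Selection 1: 2028
Selection 2: 2028 + 170 = 2198
Selection 3: 2198 + 170 = 2368 → 2368 − 2341 = 27
Selection 4: 27 + 170 = 197
Selection 5: 197 + 170 = 367
Selection 6: 367 + 170 = 537
Selection 7: 537 + 170 = 707
Selection 8: 707 + 170 = 877
Selection 9: 877 + 170 = 1047
Selection 10: 1047 + 170 = 1217
Selection 11: 1217 + 170 = 1387
Selection 12: 1387 + 170 = 1557
Selection 13: 1557 + 170 = 1727
Selection 14: 1727 + 170 = 1897
Selection 15: 1897 + 170 = 2067
Selection 16: 2067 + 170 = 2237
Selection 17: 2237 + 170 = 2407 → 2407 − 2341 = 66

2028, 2198, 27, 197, 367, 537, 707, 877, 1047, 1217, 1387, 1557, 1727, 1897, 2067, 2237, 66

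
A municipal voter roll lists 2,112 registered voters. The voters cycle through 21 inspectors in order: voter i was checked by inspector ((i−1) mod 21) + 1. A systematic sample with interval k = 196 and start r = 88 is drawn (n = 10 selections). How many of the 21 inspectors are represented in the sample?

Consecutive selections differ by k = 196, so their inspector numbers differ by 196 mod 21 = 7.
gcd(196, 21) = 7, so the sample visits 21/7 = 3 distinct residues mod 21.
Start 88 is inspector 4; the inspectors hit are 4, 11, 18.

3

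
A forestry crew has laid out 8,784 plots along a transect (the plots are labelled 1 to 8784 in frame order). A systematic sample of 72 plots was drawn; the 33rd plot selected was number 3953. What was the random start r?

k = 8784/72 = 122
r = 3953 − (33−1)×122 = 3953 − 3904 = 49

49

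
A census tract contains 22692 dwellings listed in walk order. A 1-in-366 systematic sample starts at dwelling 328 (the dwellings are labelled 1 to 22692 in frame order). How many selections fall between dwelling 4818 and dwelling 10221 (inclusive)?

15

k = 366
First selection ≥ 4818: 328 + ⌈(4818−328)/366⌉·366 = 328 + 13×366 = 5086
Last selection ≤ 10221: 328 + ⌊(10221−328)/366⌋·366 = 328 + 27×366 = 10210
Count = 27 − 13 + 1 = 15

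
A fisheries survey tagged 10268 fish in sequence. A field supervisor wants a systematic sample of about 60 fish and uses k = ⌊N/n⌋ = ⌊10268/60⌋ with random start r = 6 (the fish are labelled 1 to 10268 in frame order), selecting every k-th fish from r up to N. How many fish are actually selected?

61

k = ⌊10268/60⌋ = 171
Achieved size = ⌊(10268 − 6)/171⌋ + 1 = ⌊10262/171⌋ + 1 = 60 + 1 = 61
(last selection: 6 + 60×171 = 10266 ≤ 10268; next would be 10437 > 10268)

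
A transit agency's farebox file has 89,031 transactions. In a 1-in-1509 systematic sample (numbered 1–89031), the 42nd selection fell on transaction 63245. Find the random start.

1376

k = 1509
r = 63245 − (42−1)×1509 = 63245 − 61869 = 1376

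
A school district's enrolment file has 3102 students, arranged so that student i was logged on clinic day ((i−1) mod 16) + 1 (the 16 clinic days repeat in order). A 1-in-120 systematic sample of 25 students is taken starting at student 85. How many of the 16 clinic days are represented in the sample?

Consecutive selections differ by k = 120, so their clinic day numbers differ by 120 mod 16 = 8.
gcd(120, 16) = 8, so the sample visits 16/8 = 2 distinct residues mod 16.
Start 85 is clinic day 5; the clinic days hit are 5, 13.

2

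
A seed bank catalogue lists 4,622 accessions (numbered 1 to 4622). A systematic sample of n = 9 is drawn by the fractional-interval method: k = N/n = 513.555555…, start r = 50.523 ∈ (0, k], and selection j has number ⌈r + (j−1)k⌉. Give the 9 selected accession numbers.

j=1: r + 0k = 50.523 → ⌈·⌉ = 51
j=2: r + 1k = 564.078555… → ⌈·⌉ = 565
j=3: r + 2k = 1077.634111… → ⌈·⌉ = 1078
j=4: r + 3k = 1591.189666… → ⌈·⌉ = 1592
j=5: r + 4k = 2104.745222… → ⌈·⌉ = 2105
j=6: r + 5k = 2618.300777… → ⌈·⌉ = 2619
j=7: r + 6k = 3131.856333… → ⌈·⌉ = 3132
j=8: r + 7k = 3645.411888… → ⌈·⌉ = 3646
j=9: r + 8k = 4158.967444… → ⌈·⌉ = 4159

51, 565, 1078, 1592, 2105, 2619, 3132, 3646, 4159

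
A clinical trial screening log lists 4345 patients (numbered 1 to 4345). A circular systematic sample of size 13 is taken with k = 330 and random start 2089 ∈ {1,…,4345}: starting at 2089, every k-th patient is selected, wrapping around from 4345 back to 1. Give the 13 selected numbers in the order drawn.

Selection 1: 2089
Selection 2: 2089 + 330 = 2419
Selection 3: 2419 + 330 = 2749
Selection 4: 2749 + 330 = 3079
Selection 5: 3079 + 330 = 3409
Selection 6: 3409 + 330 = 3739
Selection 7: 3739 + 330 = 4069
Selection 8: 4069 + 330 = 4399 → 4399 − 4345 = 54
Selection 9: 54 + 330 = 384
Selection 10: 384 + 330 = 714
Selection 11: 714 + 330 = 1044
Selection 12: 1044 + 330 = 1374
Selection 13: 1374 + 330 = 1704

2089, 2419, 2749, 3079, 3409, 3739, 4069, 54, 384, 714, 1044, 1374, 1704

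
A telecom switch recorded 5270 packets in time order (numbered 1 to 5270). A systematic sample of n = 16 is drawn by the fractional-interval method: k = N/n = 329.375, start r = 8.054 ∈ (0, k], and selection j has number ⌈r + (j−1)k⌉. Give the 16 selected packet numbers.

9, 338, 667, 997, 1326, 1655, 1985, 2314, 2644, 2973, 3302, 3632, 3961, 4290, 4620, 4949

j=1: r + 0k = 8.054 → ⌈·⌉ = 9
j=2: r + 1k = 337.429 → ⌈·⌉ = 338
j=3: r + 2k = 666.804 → ⌈·⌉ = 667
j=4: r + 3k = 996.179 → ⌈·⌉ = 997
j=5: r + 4k = 1325.554 → ⌈·⌉ = 1326
j=6: r + 5k = 1654.929 → ⌈·⌉ = 1655
j=7: r + 6k = 1984.304 → ⌈·⌉ = 1985
j=8: r + 7k = 2313.679 → ⌈·⌉ = 2314
j=9: r + 8k = 2643.054 → ⌈·⌉ = 2644
j=10: r + 9k = 2972.429 → ⌈·⌉ = 2973
j=11: r + 10k = 3301.804 → ⌈·⌉ = 3302
j=12: r + 11k = 3631.179 → ⌈·⌉ = 3632
j=13: r + 12k = 3960.554 → ⌈·⌉ = 3961
j=14: r + 13k = 4289.929 → ⌈·⌉ = 4290
j=15: r + 14k = 4619.304 → ⌈·⌉ = 4620
j=16: r + 15k = 4948.679 → ⌈·⌉ = 4949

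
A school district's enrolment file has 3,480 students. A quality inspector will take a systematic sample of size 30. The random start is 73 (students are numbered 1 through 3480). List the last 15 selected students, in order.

k = N/n = 3480/30 = 116
16th selection = 73 + 15×116 = 1813
17th: 1813 + 116 = 1929
18th: 1929 + 116 = 2045
19th: 2045 + 116 = 2161
20th: 2161 + 116 = 2277
21st: 2277 + 116 = 2393
22nd: 2393 + 116 = 2509
23rd: 2509 + 116 = 2625
24th: 2625 + 116 = 2741
25th: 2741 + 116 = 2857
26th: 2857 + 116 = 2973
27th: 2973 + 116 = 3089
28th: 3089 + 116 = 3205
29th: 3205 + 116 = 3321
30th: 3321 + 116 = 3437

1813, 1929, 2045, 2161, 2277, 2393, 2509, 2625, 2741, 2857, 2973, 3089, 3205, 3321, 3437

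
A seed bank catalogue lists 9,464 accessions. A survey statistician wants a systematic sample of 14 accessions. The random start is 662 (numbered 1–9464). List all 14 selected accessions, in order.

662, 1338, 2014, 2690, 3366, 4042, 4718, 5394, 6070, 6746, 7422, 8098, 8774, 9450

k = N/n = 9464/14 = 676
accession 1: 662
accession 2: 662 + 676 = 1338
accession 3: 1338 + 676 = 2014
accession 4: 2014 + 676 = 2690
accession 5: 2690 + 676 = 3366
accession 6: 3366 + 676 = 4042
accession 7: 4042 + 676 = 4718
accession 8: 4718 + 676 = 5394
accession 9: 5394 + 676 = 6070
accession 10: 6070 + 676 = 6746
accession 11: 6746 + 676 = 7422
accession 12: 7422 + 676 = 8098
accession 13: 8098 + 676 = 8774
accession 14: 8774 + 676 = 9450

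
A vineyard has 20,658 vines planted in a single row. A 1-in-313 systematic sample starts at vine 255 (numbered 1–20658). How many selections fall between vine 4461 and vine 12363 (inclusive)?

25

k = 313
First selection ≥ 4461: 255 + ⌈(4461−255)/313⌉·313 = 255 + 14×313 = 4637
Last selection ≤ 12363: 255 + ⌊(12363−255)/313⌋·313 = 255 + 38×313 = 12149
Count = 38 − 14 + 1 = 25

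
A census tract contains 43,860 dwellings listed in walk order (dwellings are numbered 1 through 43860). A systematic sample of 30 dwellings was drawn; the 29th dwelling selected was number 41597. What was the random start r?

k = 43860/30 = 1462
r = 41597 − (29−1)×1462 = 41597 − 40936 = 661

661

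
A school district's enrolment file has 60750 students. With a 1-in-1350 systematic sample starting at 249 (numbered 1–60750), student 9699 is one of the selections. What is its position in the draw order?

8

k = 1350
position = (9699 − 249)/1350 + 1 = 9450/1350 + 1 = 7 + 1 = 8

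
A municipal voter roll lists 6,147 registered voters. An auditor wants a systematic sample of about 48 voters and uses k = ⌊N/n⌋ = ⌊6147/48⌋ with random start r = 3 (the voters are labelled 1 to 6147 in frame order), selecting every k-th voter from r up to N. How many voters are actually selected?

k = ⌊6147/48⌋ = 128
Achieved size = ⌊(6147 − 3)/128⌋ + 1 = ⌊6144/128⌋ + 1 = 48 + 1 = 49
(last selection: 3 + 48×128 = 6147 ≤ 6147; next would be 6275 > 6147)

49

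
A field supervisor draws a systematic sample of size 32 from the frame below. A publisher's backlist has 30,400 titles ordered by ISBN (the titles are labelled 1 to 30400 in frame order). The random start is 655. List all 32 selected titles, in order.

655, 1605, 2555, 3505, 4455, 5405, 6355, 7305, 8255, 9205, 10155, 11105, 12055, 13005, 13955, 14905, 15855, 16805, 17755, 18705, 19655, 20605, 21555, 22505, 23455, 24405, 25355, 26305, 27255, 28205, 29155, 30105

k = N/n = 30400/32 = 950
title 1: 655
title 2: 655 + 950 = 1605
title 3: 1605 + 950 = 2555
title 4: 2555 + 950 = 3505
title 5: 3505 + 950 = 4455
title 6: 4455 + 950 = 5405
title 7: 5405 + 950 = 6355
title 8: 6355 + 950 = 7305
title 9: 7305 + 950 = 8255
title 10: 8255 + 950 = 9205
title 11: 9205 + 950 = 10155
title 12: 10155 + 950 = 11105
title 13: 11105 + 950 = 12055
title 14: 12055 + 950 = 13005
title 15: 13005 + 950 = 13955
title 16: 13955 + 950 = 14905
title 17: 14905 + 950 = 15855
title 18: 15855 + 950 = 16805
title 19: 16805 + 950 = 17755
title 20: 17755 + 950 = 18705
title 21: 18705 + 950 = 19655
title 22: 19655 + 950 = 20605
title 23: 20605 + 950 = 21555
title 24: 21555 + 950 = 22505
title 25: 22505 + 950 = 23455
title 26: 23455 + 950 = 24405
title 27: 24405 + 950 = 25355
title 28: 25355 + 950 = 26305
title 29: 26305 + 950 = 27255
title 30: 27255 + 950 = 28205
title 31: 28205 + 950 = 29155
title 32: 29155 + 950 = 30105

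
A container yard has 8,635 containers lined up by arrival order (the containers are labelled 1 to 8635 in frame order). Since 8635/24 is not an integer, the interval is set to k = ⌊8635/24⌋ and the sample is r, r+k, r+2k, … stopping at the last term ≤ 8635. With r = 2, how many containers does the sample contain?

25

k = ⌊8635/24⌋ = 359
Achieved size = ⌊(8635 − 2)/359⌋ + 1 = ⌊8633/359⌋ + 1 = 24 + 1 = 25
(last selection: 2 + 24×359 = 8618 ≤ 8635; next would be 8977 > 8635)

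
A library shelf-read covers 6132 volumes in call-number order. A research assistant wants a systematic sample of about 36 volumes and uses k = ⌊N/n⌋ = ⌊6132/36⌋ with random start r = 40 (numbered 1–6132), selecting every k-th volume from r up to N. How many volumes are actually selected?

k = ⌊6132/36⌋ = 170
Achieved size = ⌊(6132 − 40)/170⌋ + 1 = ⌊6092/170⌋ + 1 = 35 + 1 = 36
(last selection: 40 + 35×170 = 5990 ≤ 6132; next would be 6160 > 6132)

36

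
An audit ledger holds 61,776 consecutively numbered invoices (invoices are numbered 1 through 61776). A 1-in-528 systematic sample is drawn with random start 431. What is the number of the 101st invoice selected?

k = 528
101st selection = r + (101−1)·k = 431 + 100×528 = 431 + 52800 = 53231

53231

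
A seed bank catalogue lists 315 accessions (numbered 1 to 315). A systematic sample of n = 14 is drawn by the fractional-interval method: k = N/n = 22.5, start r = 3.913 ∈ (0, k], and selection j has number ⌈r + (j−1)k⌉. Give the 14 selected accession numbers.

j=1: r + 0k = 3.913 → ⌈·⌉ = 4
j=2: r + 1k = 26.413 → ⌈·⌉ = 27
j=3: r + 2k = 48.913 → ⌈·⌉ = 49
j=4: r + 3k = 71.413 → ⌈·⌉ = 72
j=5: r + 4k = 93.913 → ⌈·⌉ = 94
j=6: r + 5k = 116.413 → ⌈·⌉ = 117
j=7: r + 6k = 138.913 → ⌈·⌉ = 139
j=8: r + 7k = 161.413 → ⌈·⌉ = 162
j=9: r + 8k = 183.913 → ⌈·⌉ = 184
j=10: r + 9k = 206.413 → ⌈·⌉ = 207
j=11: r + 10k = 228.913 → ⌈·⌉ = 229
j=12: r + 11k = 251.413 → ⌈·⌉ = 252
j=13: r + 12k = 273.913 → ⌈·⌉ = 274
j=14: r + 13k = 296.413 → ⌈·⌉ = 297

4, 27, 49, 72, 94, 117, 139, 162, 184, 207, 229, 252, 274, 297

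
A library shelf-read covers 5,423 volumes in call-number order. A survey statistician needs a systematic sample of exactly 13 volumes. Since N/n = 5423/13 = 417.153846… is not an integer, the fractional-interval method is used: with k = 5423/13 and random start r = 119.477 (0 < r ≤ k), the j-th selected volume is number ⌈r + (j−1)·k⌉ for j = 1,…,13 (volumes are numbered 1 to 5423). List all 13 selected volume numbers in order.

120, 537, 954, 1371, 1789, 2206, 2623, 3040, 3457, 3874, 4292, 4709, 5126

j=1: r + 0k = 119.477 → ⌈·⌉ = 120
j=2: r + 1k = 536.630846… → ⌈·⌉ = 537
j=3: r + 2k = 953.784692… → ⌈·⌉ = 954
j=4: r + 3k = 1370.938538… → ⌈·⌉ = 1371
j=5: r + 4k = 1788.092384… → ⌈·⌉ = 1789
j=6: r + 5k = 2205.246230… → ⌈·⌉ = 2206
j=7: r + 6k = 2622.400076… → ⌈·⌉ = 2623
j=8: r + 7k = 3039.553923… → ⌈·⌉ = 3040
j=9: r + 8k = 3456.707769… → ⌈·⌉ = 3457
j=10: r + 9k = 3873.861615… → ⌈·⌉ = 3874
j=11: r + 10k = 4291.015461… → ⌈·⌉ = 4292
j=12: r + 11k = 4708.169307… → ⌈·⌉ = 4709
j=13: r + 12k = 5125.323153… → ⌈·⌉ = 5126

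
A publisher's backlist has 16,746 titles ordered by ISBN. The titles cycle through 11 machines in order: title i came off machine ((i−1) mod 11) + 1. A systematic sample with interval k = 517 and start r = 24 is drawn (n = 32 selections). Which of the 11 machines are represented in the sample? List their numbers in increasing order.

2

Consecutive selections differ by k = 517, so their machine numbers differ by 517 mod 11 = 0.
gcd(517, 11) = 11, so the sample visits 11/11 = 1 distinct residues mod 11.
Start 24 is machine 2; the machines hit are 2.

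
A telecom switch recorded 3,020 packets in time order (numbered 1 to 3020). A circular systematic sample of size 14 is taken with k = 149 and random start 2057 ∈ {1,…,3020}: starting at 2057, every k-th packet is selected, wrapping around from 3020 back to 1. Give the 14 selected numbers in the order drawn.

Selection 1: 2057
Selection 2: 2057 + 149 = 2206
Selection 3: 2206 + 149 = 2355
Selection 4: 2355 + 149 = 2504
Selection 5: 2504 + 149 = 2653
Selection 6: 2653 + 149 = 2802
Selection 7: 2802 + 149 = 2951
Selection 8: 2951 + 149 = 3100 → 3100 − 3020 = 80
Selection 9: 80 + 149 = 229
Selection 10: 229 + 149 = 378
Selection 11: 378 + 149 = 527
Selection 12: 527 + 149 = 676
Selection 13: 676 + 149 = 825
Selection 14: 825 + 149 = 974

2057, 2206, 2355, 2504, 2653, 2802, 2951, 80, 229, 378, 527, 676, 825, 974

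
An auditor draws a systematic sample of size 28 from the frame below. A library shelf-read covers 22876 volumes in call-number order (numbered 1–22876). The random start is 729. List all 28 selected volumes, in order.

k = N/n = 22876/28 = 817
volume 1: 729
volume 2: 729 + 817 = 1546
volume 3: 1546 + 817 = 2363
volume 4: 2363 + 817 = 3180
volume 5: 3180 + 817 = 3997
volume 6: 3997 + 817 = 4814
volume 7: 4814 + 817 = 5631
volume 8: 5631 + 817 = 6448
volume 9: 6448 + 817 = 7265
volume 10: 7265 + 817 = 8082
volume 11: 8082 + 817 = 8899
volume 12: 8899 + 817 = 9716
volume 13: 9716 + 817 = 10533
volume 14: 10533 + 817 = 11350
volume 15: 11350 + 817 = 12167
volume 16: 12167 + 817 = 12984
volume 17: 12984 + 817 = 13801
volume 18: 13801 + 817 = 14618
volume 19: 14618 + 817 = 15435
volume 20: 15435 + 817 = 16252
volume 21: 16252 + 817 = 17069
volume 22: 17069 + 817 = 17886
volume 23: 17886 + 817 = 18703
volume 24: 18703 + 817 = 19520
volume 25: 19520 + 817 = 20337
volume 26: 20337 + 817 = 21154
volume 27: 21154 + 817 = 21971
volume 28: 21971 + 817 = 22788

729, 1546, 2363, 3180, 3997, 4814, 5631, 6448, 7265, 8082, 8899, 9716, 10533, 11350, 12167, 12984, 13801, 14618, 15435, 16252, 17069, 17886, 18703, 19520, 20337, 21154, 21971, 22788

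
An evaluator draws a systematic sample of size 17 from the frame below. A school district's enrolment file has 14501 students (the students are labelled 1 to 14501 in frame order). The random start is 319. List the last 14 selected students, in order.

k = N/n = 14501/17 = 853
4th selection = 319 + 3×853 = 2878
5th: 2878 + 853 = 3731
6th: 3731 + 853 = 4584
7th: 4584 + 853 = 5437
8th: 5437 + 853 = 6290
9th: 6290 + 853 = 7143
10th: 7143 + 853 = 7996
11th: 7996 + 853 = 8849
12th: 8849 + 853 = 9702
13th: 9702 + 853 = 10555
14th: 10555 + 853 = 11408
15th: 11408 + 853 = 12261
16th: 12261 + 853 = 13114
17th: 13114 + 853 = 13967

2878, 3731, 4584, 5437, 6290, 7143, 7996, 8849, 9702, 10555, 11408, 12261, 13114, 13967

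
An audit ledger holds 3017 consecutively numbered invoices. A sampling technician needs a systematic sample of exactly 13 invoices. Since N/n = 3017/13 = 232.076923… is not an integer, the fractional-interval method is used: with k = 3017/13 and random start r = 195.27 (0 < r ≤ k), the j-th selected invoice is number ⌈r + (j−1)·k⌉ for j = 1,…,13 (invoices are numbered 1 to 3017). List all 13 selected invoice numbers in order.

196, 428, 660, 892, 1124, 1356, 1588, 1820, 2052, 2284, 2517, 2749, 2981

j=1: r + 0k = 195.27 → ⌈·⌉ = 196
j=2: r + 1k = 427.346923… → ⌈·⌉ = 428
j=3: r + 2k = 659.423846… → ⌈·⌉ = 660
j=4: r + 3k = 891.500769… → ⌈·⌉ = 892
j=5: r + 4k = 1123.577692… → ⌈·⌉ = 1124
j=6: r + 5k = 1355.654615… → ⌈·⌉ = 1356
j=7: r + 6k = 1587.731538… → ⌈·⌉ = 1588
j=8: r + 7k = 1819.808461… → ⌈·⌉ = 1820
j=9: r + 8k = 2051.885384… → ⌈·⌉ = 2052
j=10: r + 9k = 2283.962307… → ⌈·⌉ = 2284
j=11: r + 10k = 2516.039230… → ⌈·⌉ = 2517
j=12: r + 11k = 2748.116153… → ⌈·⌉ = 2749
j=13: r + 12k = 2980.193076… → ⌈·⌉ = 2981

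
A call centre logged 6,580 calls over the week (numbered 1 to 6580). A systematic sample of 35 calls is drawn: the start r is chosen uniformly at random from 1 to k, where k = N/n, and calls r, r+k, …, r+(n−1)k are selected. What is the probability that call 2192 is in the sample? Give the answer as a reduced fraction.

1/188

k = 6580/35 = 188.
Call 2192 is selected iff r ≡ 2192 (mod 188); exactly one such r in {1,…,188}.
Inclusion probability = 1/188.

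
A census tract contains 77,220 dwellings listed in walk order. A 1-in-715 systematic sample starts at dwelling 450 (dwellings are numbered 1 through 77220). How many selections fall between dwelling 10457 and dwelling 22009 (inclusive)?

k = 715
First selection ≥ 10457: 450 + ⌈(10457−450)/715⌉·715 = 450 + 14×715 = 10460
Last selection ≤ 22009: 450 + ⌊(22009−450)/715⌋·715 = 450 + 30×715 = 21900
Count = 30 − 14 + 1 = 17

17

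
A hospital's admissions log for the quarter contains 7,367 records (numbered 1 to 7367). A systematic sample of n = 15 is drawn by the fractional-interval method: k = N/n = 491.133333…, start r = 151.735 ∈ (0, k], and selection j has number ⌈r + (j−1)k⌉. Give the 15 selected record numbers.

j=1: r + 0k = 151.735 → ⌈·⌉ = 152
j=2: r + 1k = 642.868333… → ⌈·⌉ = 643
j=3: r + 2k = 1134.001666… → ⌈·⌉ = 1135
j=4: r + 3k = 1625.135 → ⌈·⌉ = 1626
j=5: r + 4k = 2116.268333… → ⌈·⌉ = 2117
j=6: r + 5k = 2607.401666… → ⌈·⌉ = 2608
j=7: r + 6k = 3098.535 → ⌈·⌉ = 3099
j=8: r + 7k = 3589.668333… → ⌈·⌉ = 3590
j=9: r + 8k = 4080.801666… → ⌈·⌉ = 4081
j=10: r + 9k = 4571.935 → ⌈·⌉ = 4572
j=11: r + 10k = 5063.068333… → ⌈·⌉ = 5064
j=12: r + 11k = 5554.201666… → ⌈·⌉ = 5555
j=13: r + 12k = 6045.335 → ⌈·⌉ = 6046
j=14: r + 13k = 6536.468333… → ⌈·⌉ = 6537
j=15: r + 14k = 7027.601666… → ⌈·⌉ = 7028

152, 643, 1135, 1626, 2117, 2608, 3099, 3590, 4081, 4572, 5064, 5555, 6046, 6537, 7028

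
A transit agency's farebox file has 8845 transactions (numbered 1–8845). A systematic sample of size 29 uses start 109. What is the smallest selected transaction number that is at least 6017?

k = 8845/29 = 305
Steps past start: ⌈(6017 − 109)/305⌉ = ⌈5908/305⌉ = 20
Selected transaction: 109 + 20×305 = 6209

6209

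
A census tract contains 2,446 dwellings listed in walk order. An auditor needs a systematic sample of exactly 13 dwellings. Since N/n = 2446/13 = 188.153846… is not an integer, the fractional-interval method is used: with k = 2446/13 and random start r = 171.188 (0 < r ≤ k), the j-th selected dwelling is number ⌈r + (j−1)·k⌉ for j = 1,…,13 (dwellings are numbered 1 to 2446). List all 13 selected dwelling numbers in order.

172, 360, 548, 736, 924, 1112, 1301, 1489, 1677, 1865, 2053, 2241, 2430

j=1: r + 0k = 171.188 → ⌈·⌉ = 172
j=2: r + 1k = 359.341846… → ⌈·⌉ = 360
j=3: r + 2k = 547.495692… → ⌈·⌉ = 548
j=4: r + 3k = 735.649538… → ⌈·⌉ = 736
j=5: r + 4k = 923.803384… → ⌈·⌉ = 924
j=6: r + 5k = 1111.957230… → ⌈·⌉ = 1112
j=7: r + 6k = 1300.111076… → ⌈·⌉ = 1301
j=8: r + 7k = 1488.264923… → ⌈·⌉ = 1489
j=9: r + 8k = 1676.418769… → ⌈·⌉ = 1677
j=10: r + 9k = 1864.572615… → ⌈·⌉ = 1865
j=11: r + 10k = 2052.726461… → ⌈·⌉ = 2053
j=12: r + 11k = 2240.880307… → ⌈·⌉ = 2241
j=13: r + 12k = 2429.034153… → ⌈·⌉ = 2430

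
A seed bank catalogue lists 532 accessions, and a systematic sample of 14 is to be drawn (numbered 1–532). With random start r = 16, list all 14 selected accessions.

k = N/n = 532/14 = 38
accession 1: 16
accession 2: 16 + 38 = 54
accession 3: 54 + 38 = 92
accession 4: 92 + 38 = 130
accession 5: 130 + 38 = 168
accession 6: 168 + 38 = 206
accession 7: 206 + 38 = 244
accession 8: 244 + 38 = 282
accession 9: 282 + 38 = 320
accession 10: 320 + 38 = 358
accession 11: 358 + 38 = 396
accession 12: 396 + 38 = 434
accession 13: 434 + 38 = 472
accession 14: 472 + 38 = 510

16, 54, 92, 130, 168, 206, 244, 282, 320, 358, 396, 434, 472, 510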